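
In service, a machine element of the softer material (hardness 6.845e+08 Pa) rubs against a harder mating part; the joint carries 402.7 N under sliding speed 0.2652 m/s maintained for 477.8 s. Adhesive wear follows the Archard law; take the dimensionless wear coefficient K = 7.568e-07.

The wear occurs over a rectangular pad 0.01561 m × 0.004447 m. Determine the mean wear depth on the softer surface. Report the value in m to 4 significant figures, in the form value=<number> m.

value=8.127e-07 m

Intermediate values appear rounded. All arithmetic runs at full precision, and a single final rounding to 4 significant digits.
Convert: Sliding distance L = v·t = 0.2652 m/s × 477.8 s = 126.7 m.
Convert: Contact area A = 0.01561 m × 0.004447 m = 6.942e-05 m².
SI base units throughout: W = 402.7 N, H = 6.845e+08 Pa, K = 7.568e-07.
The Archard volume V = K·W·L/H = 7.568e-07 · 402.7 · 126.7 / 6.845e+08 = 5.642e-11 m³.
Depth h = V/A = 5.642e-11 / 6.942e-05 = 8.127e-07 m.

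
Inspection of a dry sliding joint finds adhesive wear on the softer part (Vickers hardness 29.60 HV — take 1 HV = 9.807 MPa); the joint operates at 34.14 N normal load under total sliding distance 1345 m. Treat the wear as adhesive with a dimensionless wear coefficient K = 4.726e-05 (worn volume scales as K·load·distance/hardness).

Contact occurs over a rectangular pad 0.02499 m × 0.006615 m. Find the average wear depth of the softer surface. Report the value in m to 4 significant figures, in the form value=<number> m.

value=4.522e-05 m

The intermediates are shown rounded. Each operation carries full float precision, and a lone final rounding: four significant figures.
Convert: Hardness H = 29.60 HV × 9.807 MPa/HV = 290.3 MPa = 2.903e+08 Pa.
Convert: Contact area A = 0.02499 m × 0.006615 m = 1.653e-04 m².
Working in SI base units: W = 34.14 N, H = 2.903e+08 Pa, K = 4.726e-05.
Archard volume V = K·W·L/H = 4.726e-05 · 34.14 · 1345 / 2.903e+08 = 7.476e-09 m³.
Wear depth h = V/A = 7.476e-09 / 1.653e-04 = 4.522e-05 m.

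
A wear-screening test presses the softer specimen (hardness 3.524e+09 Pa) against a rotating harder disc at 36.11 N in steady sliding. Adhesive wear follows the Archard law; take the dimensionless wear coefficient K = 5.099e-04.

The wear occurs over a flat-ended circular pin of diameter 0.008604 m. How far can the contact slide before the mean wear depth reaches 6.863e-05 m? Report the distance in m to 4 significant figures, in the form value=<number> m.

All arithmetic carries full precision — displayed values are rounded. Rounded just once, at 4 significant figures.
Contact area A = π·d²/4 = π·(0.008604 m)²/4 = 5.814e-05 m².
Expressed in SI base units: W = 36.11 N, H = 3.524e+09 Pa, K = 5.099e-04.
At the depth limit, V_lim = h_lim·A = 6.863e-05 · 5.814e-05 = 3.990e-09 m³.
Thus life L = V_lim·H/(K·W) = 3.990e-09 · 3.524e+09 / (5.099e-04 · 36.11) = 763.7 m.

value=763.7 m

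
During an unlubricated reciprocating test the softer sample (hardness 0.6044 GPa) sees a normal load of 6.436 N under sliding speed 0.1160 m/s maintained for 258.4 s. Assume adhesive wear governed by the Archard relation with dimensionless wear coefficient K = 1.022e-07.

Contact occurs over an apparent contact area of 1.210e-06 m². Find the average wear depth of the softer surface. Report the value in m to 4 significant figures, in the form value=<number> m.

value=2.696e-08 m

Intermediates are printed rounded; all working math runs at exact precision, and a lone final rounding, at four significant digits.
Total distance L = v·t = 0.1160 m/s × 258.4 s = 29.97 m.
Hardness H = 0.6044 GPa = 6.044e+08 Pa.
Collected in SI base units: W = 6.436 N, H = 6.044e+08 Pa, K = 1.022e-07.
Archard volume V = K·W·L/H = 1.022e-07 · 6.436 · 29.97 / 6.044e+08 = 3.262e-14 m³.
Average depth h = V/A = 3.262e-14 / 1.210e-06 = 2.696e-08 m.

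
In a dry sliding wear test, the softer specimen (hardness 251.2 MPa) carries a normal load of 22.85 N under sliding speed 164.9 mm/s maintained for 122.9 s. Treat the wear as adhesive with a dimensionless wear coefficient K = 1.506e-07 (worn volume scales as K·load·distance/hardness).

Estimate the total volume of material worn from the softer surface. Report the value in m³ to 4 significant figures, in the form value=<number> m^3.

value=2.776e-13 m^3

Intermediate values are displayed rounded, and each operation maintains full precision, and rounded once at the end: 4 significant digits.
Convert: Sliding speed v = 164.9 mm/s = 0.1649 m/s. Distance L = v·t = 0.1649 m/s × 122.9 s = 20.27 m.
Convert: Hardness H = 251.2 MPa = 2.512e+08 Pa.
In SI base units: W = 22.85 N, H = 2.512e+08 Pa, K = 1.506e-07.
Archard relation: V = K·W·L/H = 1.506e-07 · 22.85 · 20.27 / 2.512e+08 = 2.776e-13 m³.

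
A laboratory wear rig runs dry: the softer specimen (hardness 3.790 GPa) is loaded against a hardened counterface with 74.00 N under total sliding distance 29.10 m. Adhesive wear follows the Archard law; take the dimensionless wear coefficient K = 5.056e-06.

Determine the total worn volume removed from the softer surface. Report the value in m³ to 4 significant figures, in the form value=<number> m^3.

Intermediate values appear rounded, and the computation maintains full precision. Rounded once at the end: 4 significant figures.
Hardness H = 3.790 GPa = 3.790e+09 Pa.
Restated in SI base units: W = 74.00 N, H = 3.790e+09 Pa, K = 5.056e-06.
By Archard's law, V = K·W·L/H = 5.056e-06 · 74.00 · 29.10 / 3.790e+09 = 2.873e-12 m³.

value=2.873e-12 m^3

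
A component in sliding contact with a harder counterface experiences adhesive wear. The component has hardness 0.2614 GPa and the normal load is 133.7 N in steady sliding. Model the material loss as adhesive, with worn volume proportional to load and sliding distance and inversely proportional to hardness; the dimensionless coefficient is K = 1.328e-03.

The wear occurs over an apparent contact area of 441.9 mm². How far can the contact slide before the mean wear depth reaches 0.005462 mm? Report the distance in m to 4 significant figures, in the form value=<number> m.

Each operation maintains full float precision, and intermediate values are printed rounded — one last rounding, at four significant figures.
Convert: Hardness H = 0.2614 GPa = 2.614e+08 Pa.
Convert: Contact area A = 441.9 mm² = 4.419e-04 m².
Convert: Depth limit h_lim = 0.005462 mm = 5.462e-06 m.
Working in SI base units: W = 133.7 N, H = 2.614e+08 Pa, K = 1.328e-03.
Limit volume V_lim = h_lim·A = 5.462e-06 · 4.419e-04 = 2.414e-09 m³.
So the life L = V_lim·H/(K·W) = 2.414e-09 · 2.614e+08 / (1.328e-03 · 133.7) = 3.553 m.

value=3.553 m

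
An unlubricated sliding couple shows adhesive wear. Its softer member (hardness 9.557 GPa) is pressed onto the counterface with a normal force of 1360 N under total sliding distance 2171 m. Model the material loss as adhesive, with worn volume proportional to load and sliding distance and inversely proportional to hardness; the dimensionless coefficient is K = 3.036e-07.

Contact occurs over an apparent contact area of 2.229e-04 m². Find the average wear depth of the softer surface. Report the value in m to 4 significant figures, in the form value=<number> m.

value=4.208e-07 m

Shown intermediates are rounded, and every step carries full precision — a lone final rounding to four significant digits.
Convert: Hardness H = 9.557 GPa = 9.557e+09 Pa.
As SI base values: W = 1360 N, H = 9.557e+09 Pa, K = 3.036e-07.
The Archard volume V = K·W·L/H = 3.036e-07 · 1360 · 2171 / 9.557e+09 = 9.379e-11 m³.
Depth of wear h = V/A = 9.379e-11 / 2.229e-04 = 4.208e-07 m.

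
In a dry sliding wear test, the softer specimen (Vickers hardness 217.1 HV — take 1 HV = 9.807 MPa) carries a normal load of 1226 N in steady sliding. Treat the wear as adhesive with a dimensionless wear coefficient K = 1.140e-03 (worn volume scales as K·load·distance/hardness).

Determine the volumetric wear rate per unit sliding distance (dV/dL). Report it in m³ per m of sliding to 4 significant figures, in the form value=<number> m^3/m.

value=6.564e-10 m^3/m

Each operation keeps full precision — the intermediates are displayed rounded; rounded just once to four significant figures.
Hardness H = 217.1 HV × 9.807 MPa/HV = 2129 MPa = 2.129e+09 Pa.
Restated in SI base units: W = 1226 N, H = 2.129e+09 Pa, K = 1.140e-03.
Volumetric rate dV/dL = K·W/H (independent of L): 1.140e-03 · 1226 / 2.129e+09 = 6.564e-10 m³/m.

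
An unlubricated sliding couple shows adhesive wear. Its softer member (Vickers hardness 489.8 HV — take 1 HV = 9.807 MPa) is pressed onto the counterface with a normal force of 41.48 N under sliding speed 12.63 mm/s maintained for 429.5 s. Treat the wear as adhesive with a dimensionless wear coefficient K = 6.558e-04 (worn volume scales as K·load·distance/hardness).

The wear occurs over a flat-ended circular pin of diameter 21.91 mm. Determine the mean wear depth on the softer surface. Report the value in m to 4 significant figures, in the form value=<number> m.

value=8.148e-08 m

The algebra keeps exact precision. Intermediate values are printed rounded — a lone final rounding to 4 significant figures.
Convert: Sliding speed v = 12.63 mm/s = 0.01263 m/s. Distance covered L = v·t = 0.01263 m/s × 429.5 s = 5.425 m.
Convert: Hardness H = 489.8 HV × 9.807 MPa/HV = 4803 MPa = 4.803e+09 Pa.
Convert: Pin diameter d = 21.91 mm = 0.02191 m. Contact area A = π·d²/4 = π·(0.02191 m)²/4 = 3.770e-04 m².
Collected in SI base units: W = 41.48 N, H = 4.803e+09 Pa, K = 6.558e-04.
Wear volume V = K·W·L/H = 6.558e-04 · 41.48 · 5.425 / 4.803e+09 = 3.072e-11 m³.
Mean depth h = V/A = 3.072e-11 / 3.770e-04 = 8.148e-08 m.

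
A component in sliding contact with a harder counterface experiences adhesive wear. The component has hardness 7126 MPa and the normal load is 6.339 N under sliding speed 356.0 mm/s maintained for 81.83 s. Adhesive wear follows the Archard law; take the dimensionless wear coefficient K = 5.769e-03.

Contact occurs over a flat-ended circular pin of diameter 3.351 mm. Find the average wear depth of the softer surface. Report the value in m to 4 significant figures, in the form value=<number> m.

The intermediates appear rounded. The algebra runs at full precision, and one final rounding: four significant figures.
Sliding speed v = 356.0 mm/s = 0.3560 m/s. Distance L = v·t = 0.3560 m/s × 81.83 s = 29.13 m.
Hardness H = 7126 MPa = 7.126e+09 Pa.
Pin diameter d = 3.351 mm = 0.003351 m. Contact area A = π·d²/4 = π·(0.003351 m)²/4 = 8.819e-06 m².
SI base units throughout: W = 6.339 N, H = 7.126e+09 Pa, K = 5.769e-03.
The Archard volume V = K·W·L/H = 5.769e-03 · 6.339 · 29.13 / 7.126e+09 = 1.495e-10 m³.
Mean depth h = V/A = 1.495e-10 / 8.819e-06 = 1.695e-05 m.

value=1.695e-05 m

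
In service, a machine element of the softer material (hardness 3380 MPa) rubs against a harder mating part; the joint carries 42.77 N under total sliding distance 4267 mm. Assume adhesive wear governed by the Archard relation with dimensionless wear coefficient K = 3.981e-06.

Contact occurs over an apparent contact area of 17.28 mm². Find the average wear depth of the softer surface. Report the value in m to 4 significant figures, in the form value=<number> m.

The intermediates are displayed rounded, and each operation keeps exact precision — a single final rounding to four significant figures.
The distance L = 4267 mm = 4.267 m.
Hardness H = 3380 MPa = 3.380e+09 Pa.
Contact area A = 17.28 mm² = 1.728e-05 m².
Collected in SI base units: W = 42.77 N, H = 3.380e+09 Pa, K = 3.981e-06.
Worn volume V = K·W·L/H = 3.981e-06 · 42.77 · 4.267 / 3.380e+09 = 2.149e-13 m³.
Depth h = V/A = 2.149e-13 / 1.728e-05 = 1.244e-08 m.

value=1.244e-08 m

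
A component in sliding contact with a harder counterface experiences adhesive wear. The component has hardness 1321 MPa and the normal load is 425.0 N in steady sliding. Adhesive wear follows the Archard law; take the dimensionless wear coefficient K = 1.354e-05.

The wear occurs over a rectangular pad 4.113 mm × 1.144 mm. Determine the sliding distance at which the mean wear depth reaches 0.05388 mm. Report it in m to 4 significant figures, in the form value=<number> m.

Displayed values are rounded. Every step holds exact precision — a single final rounding, at four significant digits.
Hardness H = 1321 MPa = 1.321e+09 Pa.
Pad sides 4.113 mm × 1.144 mm = 0.004113 m × 0.001144 m. Contact area A = 0.004113 m × 0.001144 m = 4.705e-06 m².
Depth limit h_lim = 0.05388 mm = 5.388e-05 m.
Working in SI base units: W = 425.0 N, H = 1.321e+09 Pa, K = 1.354e-05.
Volume at the limit: V_lim = h_lim·A = 5.388e-05 · 4.705e-06 = 2.535e-10 m³.
Thus life L = V_lim·H/(K·W) = 2.535e-10 · 1.321e+09 / (1.354e-05 · 425.0) = 58.20 m.

value=58.20 m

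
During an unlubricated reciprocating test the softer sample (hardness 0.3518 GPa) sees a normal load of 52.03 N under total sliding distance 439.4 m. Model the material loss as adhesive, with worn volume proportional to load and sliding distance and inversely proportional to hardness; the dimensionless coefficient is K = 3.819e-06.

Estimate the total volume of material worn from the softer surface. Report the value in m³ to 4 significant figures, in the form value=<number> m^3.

The intermediates are shown rounded; all working math runs at full precision. Rounded once at the end: 4 significant digits.
Hardness H = 0.3518 GPa = 3.518e+08 Pa.
Collected in SI base units: W = 52.03 N, H = 3.518e+08 Pa, K = 3.819e-06.
Apply Archard: V = K·W·L/H = 3.819e-06 · 52.03 · 439.4 / 3.518e+08 = 2.482e-10 m³.

value=2.482e-10 m^3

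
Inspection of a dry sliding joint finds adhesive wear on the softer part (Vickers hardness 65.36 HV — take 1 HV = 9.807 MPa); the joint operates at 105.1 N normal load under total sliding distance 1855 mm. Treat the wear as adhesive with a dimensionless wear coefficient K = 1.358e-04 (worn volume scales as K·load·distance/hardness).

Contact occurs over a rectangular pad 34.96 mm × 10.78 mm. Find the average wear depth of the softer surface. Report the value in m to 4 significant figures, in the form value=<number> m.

Intermediates are shown rounded. The algebra carries full float precision; rounded just once: four significant figures.
Distance L = 1855 mm = 1.855 m.
Hardness H = 65.36 HV × 9.807 MPa/HV = 641.0 MPa = 6.410e+08 Pa.
Pad sides 34.96 mm × 10.78 mm = 0.03496 m × 0.01078 m. Contact area A = 0.03496 m × 0.01078 m = 3.769e-04 m².
In SI base units, W = 105.1 N, H = 6.410e+08 Pa, K = 1.358e-04.
Volume removed: V = K·W·L/H = 1.358e-04 · 105.1 · 1.855 / 6.410e+08 = 4.130e-11 m³.
Mean wear depth h = V/A = 4.130e-11 / 3.769e-04 = 1.096e-07 m.

value=1.096e-07 m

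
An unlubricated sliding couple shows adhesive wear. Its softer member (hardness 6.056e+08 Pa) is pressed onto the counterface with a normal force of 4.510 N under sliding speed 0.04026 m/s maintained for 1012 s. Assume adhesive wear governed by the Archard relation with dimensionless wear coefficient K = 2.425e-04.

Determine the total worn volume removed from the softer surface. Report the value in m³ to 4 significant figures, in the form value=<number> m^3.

Intermediate values are shown rounded, and the computation holds exact precision — one last rounding: 4 significant figures.
Convert: The distance L = v·t = 0.04026 m/s × 1012 s = 40.74 m.
Collected in SI base units: W = 4.510 N, H = 6.056e+08 Pa, K = 2.425e-04.
Archard relation: V = K·W·L/H = 2.425e-04 · 4.510 · 40.74 / 6.056e+08 = 7.358e-11 m³.

value=7.358e-11 m^3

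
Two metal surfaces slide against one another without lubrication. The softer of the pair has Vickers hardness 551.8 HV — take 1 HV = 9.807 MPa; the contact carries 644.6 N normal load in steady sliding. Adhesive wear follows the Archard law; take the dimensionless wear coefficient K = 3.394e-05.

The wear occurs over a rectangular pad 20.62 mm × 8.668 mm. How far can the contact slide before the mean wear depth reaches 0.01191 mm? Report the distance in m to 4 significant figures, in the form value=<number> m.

value=526.5 m

Displayed values are rounded. The computation carries full precision; a single final rounding to 4 significant figures.
Hardness H = 551.8 HV × 9.807 MPa/HV = 5412 MPa = 5.412e+09 Pa.
Pad sides 20.62 mm × 8.668 mm = 0.02062 m × 0.008668 m. Contact area A = 0.02062 m × 0.008668 m = 1.787e-04 m².
Depth limit h_lim = 0.01191 mm = 1.191e-05 m.
Collected in SI base units: W = 644.6 N, H = 5.412e+09 Pa, K = 3.394e-05.
At the depth limit, V_lim = h_lim·A = 1.191e-05 · 1.787e-04 = 2.129e-09 m³.
So the life L = V_lim·H/(K·W) = 2.129e-09 · 5.412e+09 / (3.394e-05 · 644.6) = 526.5 m.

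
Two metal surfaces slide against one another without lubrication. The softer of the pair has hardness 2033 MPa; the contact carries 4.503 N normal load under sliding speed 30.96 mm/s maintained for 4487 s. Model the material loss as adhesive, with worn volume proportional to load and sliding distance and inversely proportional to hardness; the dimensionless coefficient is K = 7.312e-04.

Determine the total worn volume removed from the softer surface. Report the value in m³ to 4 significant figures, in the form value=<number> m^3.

value=2.250e-10 m^3

The intermediates are printed rounded, and all arithmetic maintains full float precision, and rounded once at the end: four significant digits.
Sliding speed v = 30.96 mm/s = 0.03096 m/s. Total distance L = v·t = 0.03096 m/s × 4487 s = 138.9 m.
Hardness H = 2033 MPa = 2.033e+09 Pa.
In SI base units: W = 4.503 N, H = 2.033e+09 Pa, K = 7.312e-04.
Archard volume V = K·W·L/H = 7.312e-04 · 4.503 · 138.9 / 2.033e+09 = 2.250e-10 m³.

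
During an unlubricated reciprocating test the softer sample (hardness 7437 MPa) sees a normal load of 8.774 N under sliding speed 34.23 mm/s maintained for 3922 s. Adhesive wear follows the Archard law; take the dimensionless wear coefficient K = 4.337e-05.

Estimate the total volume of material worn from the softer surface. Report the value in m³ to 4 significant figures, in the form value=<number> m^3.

value=6.869e-12 m^3

All arithmetic runs at exact precision, and the intermediates are displayed rounded; rounded once at the end to four significant figures.
Convert: Sliding speed v = 34.23 mm/s = 0.03423 m/s. Path length L = v·t = 0.03423 m/s × 3922 s = 134.3 m.
Convert: Hardness H = 7437 MPa = 7.437e+09 Pa.
SI base units throughout: W = 8.774 N, H = 7.437e+09 Pa, K = 4.337e-05.
Archard volume V = K·W·L/H = 4.337e-05 · 8.774 · 134.3 / 7.437e+09 = 6.869e-12 m³.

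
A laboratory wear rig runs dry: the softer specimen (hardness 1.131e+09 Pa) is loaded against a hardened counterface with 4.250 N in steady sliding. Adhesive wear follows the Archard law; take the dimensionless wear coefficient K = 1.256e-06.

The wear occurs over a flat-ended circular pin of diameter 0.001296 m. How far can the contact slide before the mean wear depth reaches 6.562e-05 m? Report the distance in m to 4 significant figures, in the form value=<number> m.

value=1.834e+04 m

Intermediate values are displayed rounded. The computation runs at full float precision. Rounded once at the end: four significant figures.
Convert: Contact area A = π·d²/4 = π·(0.001296 m)²/4 = 1.319e-06 m².
Working in SI base units: W = 4.250 N, H = 1.131e+09 Pa, K = 1.256e-06.
Allowed volume V_lim = h_lim·A = 6.562e-05 · 1.319e-06 = 8.656e-11 m³.
Thus life L = V_lim·H/(K·W) = 8.656e-11 · 1.131e+09 / (1.256e-06 · 4.250) = 1.834e+04 m.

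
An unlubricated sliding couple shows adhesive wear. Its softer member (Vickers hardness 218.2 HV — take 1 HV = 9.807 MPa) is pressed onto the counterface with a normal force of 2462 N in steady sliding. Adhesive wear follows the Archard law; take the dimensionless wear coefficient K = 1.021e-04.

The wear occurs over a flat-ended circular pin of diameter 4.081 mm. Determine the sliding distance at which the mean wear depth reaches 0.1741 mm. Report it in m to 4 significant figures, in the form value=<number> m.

Intermediate values appear rounded — each operation runs at exact precision; a lone final rounding: four significant digits.
Convert: Hardness H = 218.2 HV × 9.807 MPa/HV = 2140 MPa = 2.140e+09 Pa.
Convert: Pin diameter d = 4.081 mm = 0.004081 m. Contact area A = π·d²/4 = π·(0.004081 m)²/4 = 1.308e-05 m².
Convert: Depth limit h_lim = 0.1741 mm = 1.741e-04 m.
Collected in SI base units: W = 2462 N, H = 2.140e+09 Pa, K = 1.021e-04.
Limit volume V_lim = h_lim·A = 1.741e-04 · 1.308e-05 = 2.277e-09 m³.
Sliding life L = V_lim·H/(K·W) = 2.277e-09 · 2.140e+09 / (1.021e-04 · 2462) = 19.39 m.

value=19.39 m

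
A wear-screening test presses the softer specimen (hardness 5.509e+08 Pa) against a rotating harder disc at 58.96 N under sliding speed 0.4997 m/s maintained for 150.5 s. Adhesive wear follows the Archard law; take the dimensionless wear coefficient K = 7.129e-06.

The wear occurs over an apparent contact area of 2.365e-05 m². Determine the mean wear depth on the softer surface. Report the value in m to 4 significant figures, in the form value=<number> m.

All arithmetic holds full precision; shown intermediates are rounded — rounded just once, at 4 significant figures.
The distance L = v·t = 0.4997 m/s × 150.5 s = 75.20 m.
Expressed in SI base units: W = 58.96 N, H = 5.509e+08 Pa, K = 7.129e-06.
Archard volume V = K·W·L/H = 7.129e-06 · 58.96 · 75.20 / 5.509e+08 = 5.738e-11 m³.
Wear depth h = V/A = 5.738e-11 / 2.365e-05 = 2.426e-06 m.

value=2.426e-06 m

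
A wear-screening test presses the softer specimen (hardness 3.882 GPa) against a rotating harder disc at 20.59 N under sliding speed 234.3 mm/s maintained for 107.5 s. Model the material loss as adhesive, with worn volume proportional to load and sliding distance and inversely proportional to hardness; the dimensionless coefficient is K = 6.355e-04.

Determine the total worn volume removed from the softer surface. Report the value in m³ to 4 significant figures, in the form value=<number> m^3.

The computation carries exact precision, and displayed values are rounded — one last rounding to 4 significant digits.
Convert: Sliding speed v = 234.3 mm/s = 0.2343 m/s. Distance covered L = v·t = 0.2343 m/s × 107.5 s = 25.19 m.
Convert: Hardness H = 3.882 GPa = 3.882e+09 Pa.
Restated in SI base units: W = 20.59 N, H = 3.882e+09 Pa, K = 6.355e-04.
Archard volume V = K·W·L/H = 6.355e-04 · 20.59 · 25.19 / 3.882e+09 = 8.490e-11 m³.

value=8.490e-11 m^3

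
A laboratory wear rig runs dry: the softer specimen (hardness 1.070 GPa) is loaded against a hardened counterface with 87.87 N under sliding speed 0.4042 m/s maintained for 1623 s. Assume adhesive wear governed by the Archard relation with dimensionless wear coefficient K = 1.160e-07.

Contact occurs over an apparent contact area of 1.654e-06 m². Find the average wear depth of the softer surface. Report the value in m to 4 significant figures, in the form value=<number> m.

The computation holds full precision — intermediate values appear rounded, and a single final rounding, at four significant figures.
Convert: Path length L = v·t = 0.4042 m/s × 1623 s = 656.0 m.
Convert: Hardness H = 1.070 GPa = 1.070e+09 Pa.
Expressed in SI base units: W = 87.87 N, H = 1.070e+09 Pa, K = 1.160e-07.
The Archard volume V = K·W·L/H = 1.160e-07 · 87.87 · 656.0 / 1.070e+09 = 6.249e-12 m³.
Depth of wear h = V/A = 6.249e-12 / 1.654e-06 = 3.778e-06 m.

value=3.778e-06 m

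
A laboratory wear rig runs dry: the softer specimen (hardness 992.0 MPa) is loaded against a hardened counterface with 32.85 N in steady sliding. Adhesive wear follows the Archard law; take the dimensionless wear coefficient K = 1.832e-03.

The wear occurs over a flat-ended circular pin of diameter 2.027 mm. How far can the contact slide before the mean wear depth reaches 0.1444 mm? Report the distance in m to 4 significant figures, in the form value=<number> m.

All working math carries exact precision; shown intermediates are rounded; one final rounding to 4 significant figures.
Convert: Hardness H = 992.0 MPa = 9.920e+08 Pa.
Convert: Pin diameter d = 2.027 mm = 0.002027 m. Contact area A = π·d²/4 = π·(0.002027 m)²/4 = 3.227e-06 m².
Convert: Depth limit h_lim = 0.1444 mm = 1.444e-04 m.
Restated in SI base units: W = 32.85 N, H = 9.920e+08 Pa, K = 1.832e-03.
At the depth limit, V_lim = h_lim·A = 1.444e-04 · 3.227e-06 = 4.660e-10 m³.
Sliding life L = V_lim·H/(K·W) = 4.660e-10 · 9.920e+08 / (1.832e-03 · 32.85) = 7.681 m.

value=7.681 m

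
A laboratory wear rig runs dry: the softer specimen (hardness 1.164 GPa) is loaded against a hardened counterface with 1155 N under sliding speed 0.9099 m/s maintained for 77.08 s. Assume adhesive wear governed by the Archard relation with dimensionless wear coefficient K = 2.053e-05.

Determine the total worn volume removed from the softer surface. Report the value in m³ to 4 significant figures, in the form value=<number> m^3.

value=1.429e-09 m^3

All working math keeps full precision, and the intermediates appear rounded — rounded just once, at 4 significant digits.
Total distance L = v·t = 0.9099 m/s × 77.08 s = 70.14 m.
Hardness H = 1.164 GPa = 1.164e+09 Pa.
In SI base units: W = 1155 N, H = 1.164e+09 Pa, K = 2.053e-05.
The Archard volume V = K·W·L/H = 2.053e-05 · 1155 · 70.14 / 1.164e+09 = 1.429e-09 m³.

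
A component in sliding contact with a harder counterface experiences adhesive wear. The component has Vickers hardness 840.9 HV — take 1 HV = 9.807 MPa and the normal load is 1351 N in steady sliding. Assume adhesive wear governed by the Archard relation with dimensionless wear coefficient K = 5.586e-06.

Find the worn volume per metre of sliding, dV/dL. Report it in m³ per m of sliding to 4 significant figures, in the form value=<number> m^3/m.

The intermediates appear rounded — every step runs at full precision; a lone final rounding to four significant digits.
Hardness H = 840.9 HV × 9.807 MPa/HV = 8247 MPa = 8.247e+09 Pa.
Collected in SI base units: W = 1351 N, H = 8.247e+09 Pa, K = 5.586e-06.
The wear rate dV/dL = K·W/H, per unit distance: 5.586e-06 · 1351 / 8.247e+09 = 9.151e-13 m³/m.

value=9.151e-13 m^3/m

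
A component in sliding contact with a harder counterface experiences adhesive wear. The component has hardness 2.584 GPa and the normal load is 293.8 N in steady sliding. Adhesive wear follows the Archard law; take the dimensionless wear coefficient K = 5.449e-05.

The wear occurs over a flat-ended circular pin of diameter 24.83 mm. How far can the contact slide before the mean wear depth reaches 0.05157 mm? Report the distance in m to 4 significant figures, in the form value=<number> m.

The computation keeps exact precision — the intermediates are printed rounded — rounded once at the end to four significant figures.
Convert: Hardness H = 2.584 GPa = 2.584e+09 Pa.
Convert: Pin diameter d = 24.83 mm = 0.02483 m. Contact area A = π·d²/4 = π·(0.02483 m)²/4 = 4.842e-04 m².
Convert: Depth limit h_lim = 0.05157 mm = 5.157e-05 m.
In SI base units, W = 293.8 N, H = 2.584e+09 Pa, K = 5.449e-05.
At the depth limit, V_lim = h_lim·A = 5.157e-05 · 4.842e-04 = 2.497e-08 m³.
So the life L = V_lim·H/(K·W) = 2.497e-08 · 2.584e+09 / (5.449e-05 · 293.8) = 4031 m.

value=4031 m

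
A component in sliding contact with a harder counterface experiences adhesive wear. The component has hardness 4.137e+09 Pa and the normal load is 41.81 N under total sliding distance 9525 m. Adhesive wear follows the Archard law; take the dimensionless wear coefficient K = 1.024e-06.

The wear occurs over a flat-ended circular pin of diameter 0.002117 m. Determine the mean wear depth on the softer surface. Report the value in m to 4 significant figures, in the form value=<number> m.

value=2.800e-05 m

Intermediates are printed rounded. The computation carries exact precision — one last rounding, at four significant figures.
Convert: Contact area A = π·d²/4 = π·(0.002117 m)²/4 = 3.520e-06 m².
Working in SI base units: W = 41.81 N, H = 4.137e+09 Pa, K = 1.024e-06.
By Archard's law, V = K·W·L/H = 1.024e-06 · 41.81 · 9525 / 4.137e+09 = 9.857e-11 m³.
Wear depth h = V/A = 9.857e-11 / 3.520e-06 = 2.800e-05 m.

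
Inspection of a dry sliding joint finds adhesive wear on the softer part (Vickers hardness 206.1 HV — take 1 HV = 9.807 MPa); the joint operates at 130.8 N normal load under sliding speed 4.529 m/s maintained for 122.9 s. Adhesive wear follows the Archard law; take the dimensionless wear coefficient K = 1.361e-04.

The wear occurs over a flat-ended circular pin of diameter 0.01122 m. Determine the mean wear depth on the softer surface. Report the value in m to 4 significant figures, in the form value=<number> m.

Intermediate values are printed rounded. All arithmetic carries full float precision, and one last rounding to 4 significant digits.
Convert: Distance L = v·t = 4.529 m/s × 122.9 s = 556.6 m.
Convert: Hardness H = 206.1 HV × 9.807 MPa/HV = 2021 MPa = 2.021e+09 Pa.
Convert: Contact area A = π·d²/4 = π·(0.01122 m)²/4 = 9.887e-05 m².
As SI base values: W = 130.8 N, H = 2.021e+09 Pa, K = 1.361e-04.
By Archard's law, V = K·W·L/H = 1.361e-04 · 130.8 · 556.6 / 2.021e+09 = 4.902e-09 m³.
Depth of wear h = V/A = 4.902e-09 / 9.887e-05 = 4.958e-05 m.

value=4.958e-05 m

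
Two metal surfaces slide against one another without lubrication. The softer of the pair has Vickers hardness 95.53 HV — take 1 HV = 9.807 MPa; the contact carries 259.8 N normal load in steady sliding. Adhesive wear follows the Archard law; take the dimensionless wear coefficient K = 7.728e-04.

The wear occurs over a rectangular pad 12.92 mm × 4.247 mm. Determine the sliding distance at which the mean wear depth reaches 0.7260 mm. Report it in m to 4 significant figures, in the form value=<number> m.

value=185.9 m

All working math carries full float precision — printed values are rounded; one last rounding to 4 significant figures.
Convert: Hardness H = 95.53 HV × 9.807 MPa/HV = 936.9 MPa = 9.369e+08 Pa.
Convert: Pad sides 12.92 mm × 4.247 mm = 0.01292 m × 0.004247 m. Contact area A = 0.01292 m × 0.004247 m = 5.487e-05 m².
Convert: Depth limit h_lim = 0.7260 mm = 7.260e-04 m.
Collected in SI base units: W = 259.8 N, H = 9.369e+08 Pa, K = 7.728e-04.
Permissible volume V_lim = h_lim·A = 7.260e-04 · 5.487e-05 = 3.984e-08 m³.
So the life L = V_lim·H/(K·W) = 3.984e-08 · 9.369e+08 / (7.728e-04 · 259.8) = 185.9 m.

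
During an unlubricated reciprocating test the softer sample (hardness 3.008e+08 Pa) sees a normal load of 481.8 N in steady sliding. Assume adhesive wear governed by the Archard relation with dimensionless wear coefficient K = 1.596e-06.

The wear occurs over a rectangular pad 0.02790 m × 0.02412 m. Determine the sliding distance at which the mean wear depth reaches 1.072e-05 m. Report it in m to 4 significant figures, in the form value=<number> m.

Printed values are rounded. Each operation carries full float precision, and a single final rounding to four significant figures.
Convert: Contact area A = 0.02790 m × 0.02412 m = 6.729e-04 m².
As SI base values: W = 481.8 N, H = 3.008e+08 Pa, K = 1.596e-06.
Permissible volume V_lim = h_lim·A = 1.072e-05 · 6.729e-04 = 7.214e-09 m³.
So the life L = V_lim·H/(K·W) = 7.214e-09 · 3.008e+08 / (1.596e-06 · 481.8) = 2822 m.

value=2822 m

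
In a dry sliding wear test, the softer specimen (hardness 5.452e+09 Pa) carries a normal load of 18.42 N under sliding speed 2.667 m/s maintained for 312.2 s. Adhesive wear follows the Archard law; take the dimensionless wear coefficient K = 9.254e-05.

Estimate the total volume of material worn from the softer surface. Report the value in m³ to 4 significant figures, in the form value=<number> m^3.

Each operation maintains exact precision — the intermediates are displayed rounded, and a lone final rounding: four significant digits.
The distance L = v·t = 2.667 m/s × 312.2 s = 832.6 m.
SI base units throughout: W = 18.42 N, H = 5.452e+09 Pa, K = 9.254e-05.
Wear volume V = K·W·L/H = 9.254e-05 · 18.42 · 832.6 / 5.452e+09 = 2.603e-10 m³.

value=2.603e-10 m^3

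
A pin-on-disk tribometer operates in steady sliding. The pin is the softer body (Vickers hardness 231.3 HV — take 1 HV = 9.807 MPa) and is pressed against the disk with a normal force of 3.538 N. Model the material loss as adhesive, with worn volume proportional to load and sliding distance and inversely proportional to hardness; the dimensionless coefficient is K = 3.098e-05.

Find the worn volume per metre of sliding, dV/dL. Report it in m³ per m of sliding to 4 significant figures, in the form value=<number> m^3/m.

value=4.832e-14 m^3/m

The intermediates are printed rounded, and the computation maintains full precision; a lone final rounding, at four significant digits.
Hardness H = 231.3 HV × 9.807 MPa/HV = 2268 MPa = 2.268e+09 Pa.
As SI base values: W = 3.538 N, H = 2.268e+09 Pa, K = 3.098e-05.
Rate of wear dV/dL = K·W/H, so: 3.098e-05 · 3.538 / 2.268e+09 = 4.832e-14 m³/m.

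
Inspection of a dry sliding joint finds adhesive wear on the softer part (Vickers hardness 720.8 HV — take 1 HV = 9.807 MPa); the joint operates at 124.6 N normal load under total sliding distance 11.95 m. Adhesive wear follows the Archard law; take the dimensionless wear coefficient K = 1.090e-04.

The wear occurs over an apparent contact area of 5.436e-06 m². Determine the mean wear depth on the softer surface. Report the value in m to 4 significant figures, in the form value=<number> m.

value=4.224e-06 m

Quoted intermediates are rounded. All arithmetic holds full float precision, and one last rounding to four significant digits.
Convert: Hardness H = 720.8 HV × 9.807 MPa/HV = 7069 MPa = 7.069e+09 Pa.
SI base units throughout: W = 124.6 N, H = 7.069e+09 Pa, K = 1.090e-04.
By Archard's law, V = K·W·L/H = 1.090e-04 · 124.6 · 11.95 / 7.069e+09 = 2.296e-11 m³.
Average depth h = V/A = 2.296e-11 / 5.436e-06 = 4.224e-06 m.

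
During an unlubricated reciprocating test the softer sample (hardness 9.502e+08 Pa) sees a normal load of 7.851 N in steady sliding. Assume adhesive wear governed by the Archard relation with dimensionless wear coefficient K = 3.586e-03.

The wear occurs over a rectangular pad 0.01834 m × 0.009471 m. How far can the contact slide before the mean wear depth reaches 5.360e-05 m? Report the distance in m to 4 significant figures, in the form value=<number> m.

value=314.2 m

Intermediate values are displayed rounded; the algebra holds full precision, and a lone final rounding: 4 significant digits.
Convert: Contact area A = 0.01834 m × 0.009471 m = 1.737e-04 m².
Working in SI base units: W = 7.851 N, H = 9.502e+08 Pa, K = 3.586e-03.
Wearable volume V_lim = h_lim·A = 5.360e-05 · 1.737e-04 = 9.310e-09 m³.
Sliding life L = V_lim·H/(K·W) = 9.310e-09 · 9.502e+08 / (3.586e-03 · 7.851) = 314.2 m.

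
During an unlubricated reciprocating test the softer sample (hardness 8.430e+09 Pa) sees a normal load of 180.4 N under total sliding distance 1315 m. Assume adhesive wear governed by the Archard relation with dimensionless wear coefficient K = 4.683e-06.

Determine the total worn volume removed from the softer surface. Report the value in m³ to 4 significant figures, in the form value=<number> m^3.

The intermediates are printed rounded. Each operation carries full float precision. Rounded just once to 4 significant digits.
SI base units throughout: W = 180.4 N, H = 8.430e+09 Pa, K = 4.683e-06.
Volume removed: V = K·W·L/H = 4.683e-06 · 180.4 · 1315 / 8.430e+09 = 1.318e-10 m³.

value=1.318e-10 m^3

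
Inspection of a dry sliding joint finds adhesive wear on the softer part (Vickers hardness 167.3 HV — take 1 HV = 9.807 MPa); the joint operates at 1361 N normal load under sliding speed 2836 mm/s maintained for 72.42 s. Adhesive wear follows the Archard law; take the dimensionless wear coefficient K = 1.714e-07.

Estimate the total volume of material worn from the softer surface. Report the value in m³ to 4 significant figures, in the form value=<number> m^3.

value=2.920e-11 m^3

Each operation maintains exact precision, and intermediates appear rounded, and one last rounding: 4 significant figures.
Convert: Sliding speed v = 2836 mm/s = 2.836 m/s. Sliding distance L = v·t = 2.836 m/s × 72.42 s = 205.4 m.
Convert: Hardness H = 167.3 HV × 9.807 MPa/HV = 1641 MPa = 1.641e+09 Pa.
Restated in SI base units: W = 1361 N, H = 1.641e+09 Pa, K = 1.714e-07.
Volume removed: V = K·W·L/H = 1.714e-07 · 1361 · 205.4 / 1.641e+09 = 2.920e-11 m³.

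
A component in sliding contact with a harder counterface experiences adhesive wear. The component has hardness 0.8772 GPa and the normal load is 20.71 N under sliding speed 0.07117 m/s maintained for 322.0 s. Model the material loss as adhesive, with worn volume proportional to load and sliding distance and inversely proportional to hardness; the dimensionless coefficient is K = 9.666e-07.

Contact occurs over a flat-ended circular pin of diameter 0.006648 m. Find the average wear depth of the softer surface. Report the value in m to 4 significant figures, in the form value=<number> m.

Printed values are rounded — the computation holds full precision, and one last rounding, at 4 significant digits.
Convert: Path length L = v·t = 0.07117 m/s × 322.0 s = 22.92 m.
Convert: Hardness H = 0.8772 GPa = 8.772e+08 Pa.
Convert: Contact area A = π·d²/4 = π·(0.006648 m)²/4 = 3.471e-05 m².
Restated in SI base units: W = 20.71 N, H = 8.772e+08 Pa, K = 9.666e-07.
Worn volume V = K·W·L/H = 9.666e-07 · 20.71 · 22.92 / 8.772e+08 = 5.230e-13 m³.
Depth of wear h = V/A = 5.230e-13 / 3.471e-05 = 1.507e-08 m.

value=1.507e-08 m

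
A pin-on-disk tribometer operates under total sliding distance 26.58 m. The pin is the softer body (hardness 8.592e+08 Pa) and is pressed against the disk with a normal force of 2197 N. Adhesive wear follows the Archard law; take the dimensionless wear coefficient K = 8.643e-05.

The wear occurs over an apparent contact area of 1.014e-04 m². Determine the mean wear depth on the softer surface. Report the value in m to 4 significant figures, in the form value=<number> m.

value=5.793e-05 m

The computation runs at full precision, and quoted intermediates are rounded. Rounded once at the end to four significant figures.
In SI base units, W = 2197 N, H = 8.592e+08 Pa, K = 8.643e-05.
Wear volume V = K·W·L/H = 8.643e-05 · 2197 · 26.58 / 8.592e+08 = 5.874e-09 m³.
Mean depth h = V/A = 5.874e-09 / 1.014e-04 = 5.793e-05 m.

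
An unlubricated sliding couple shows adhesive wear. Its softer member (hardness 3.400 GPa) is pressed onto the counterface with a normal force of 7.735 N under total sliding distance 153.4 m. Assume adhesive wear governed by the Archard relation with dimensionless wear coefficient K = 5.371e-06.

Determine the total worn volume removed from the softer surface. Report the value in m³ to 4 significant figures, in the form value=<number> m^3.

All arithmetic holds exact precision; printed values are rounded; a single final rounding to four significant digits.
Convert: Hardness H = 3.400 GPa = 3.400e+09 Pa.
Expressed in SI base units: W = 7.735 N, H = 3.400e+09 Pa, K = 5.371e-06.
Archard relation: V = K·W·L/H = 5.371e-06 · 7.735 · 153.4 / 3.400e+09 = 1.874e-12 m³.

value=1.874e-12 m^3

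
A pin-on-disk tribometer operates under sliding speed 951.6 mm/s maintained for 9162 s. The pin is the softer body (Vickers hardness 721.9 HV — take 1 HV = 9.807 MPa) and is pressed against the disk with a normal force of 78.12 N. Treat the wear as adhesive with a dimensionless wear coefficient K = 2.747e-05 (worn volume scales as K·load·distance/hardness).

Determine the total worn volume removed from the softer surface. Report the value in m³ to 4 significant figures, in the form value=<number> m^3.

All arithmetic holds full precision — displayed values are rounded, and one last rounding, at 4 significant figures.
Sliding speed v = 951.6 mm/s = 0.9516 m/s. Total distance L = v·t = 0.9516 m/s × 9162 s = 8719 m.
Hardness H = 721.9 HV × 9.807 MPa/HV = 7080 MPa = 7.080e+09 Pa.
SI base units throughout: W = 78.12 N, H = 7.080e+09 Pa, K = 2.747e-05.
Archard volume V = K·W·L/H = 2.747e-05 · 78.12 · 8719 / 7.080e+09 = 2.643e-09 m³.

value=2.643e-09 m^3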